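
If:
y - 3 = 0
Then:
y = 3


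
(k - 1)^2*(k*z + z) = k^3*z - k^2*z - k*z + z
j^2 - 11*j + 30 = (j - 6)*(j - 5)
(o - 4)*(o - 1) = o^2 - 5*o + 4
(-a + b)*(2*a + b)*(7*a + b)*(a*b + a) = -14*a^4*b - 14*a^4 + 5*a^3*b^2 + 5*a^3*b + 8*a^2*b^3 + 8*a^2*b^2 + a*b^4 + a*b^3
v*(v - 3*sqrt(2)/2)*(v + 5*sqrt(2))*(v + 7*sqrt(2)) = v^4 + 21*sqrt(2)*v^3/2 + 34*v^2 - 105*sqrt(2)*v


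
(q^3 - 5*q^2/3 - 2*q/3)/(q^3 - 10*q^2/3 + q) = (3*q^2 - 5*q - 2)/(3*q^2 - 10*q + 3)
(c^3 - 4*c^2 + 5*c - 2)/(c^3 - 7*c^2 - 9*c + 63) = (c^3 - 4*c^2 + 5*c - 2)/(c^3 - 7*c^2 - 9*c + 63)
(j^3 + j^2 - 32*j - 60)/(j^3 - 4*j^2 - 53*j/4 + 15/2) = 4*(j^2 + 7*j + 10)/(4*j^2 + 8*j - 5)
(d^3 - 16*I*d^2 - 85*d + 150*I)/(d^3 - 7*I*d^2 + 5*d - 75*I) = (d - 6*I)/(d + 3*I)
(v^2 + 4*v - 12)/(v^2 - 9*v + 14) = (v + 6)/(v - 7)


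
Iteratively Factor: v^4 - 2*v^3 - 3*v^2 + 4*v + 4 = (v + 1)*(v^3 - 3*v^2 + 4) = (v - 2)*(v + 1)*(v^2 - v - 2) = (v - 2)*(v + 1)^2*(v - 2)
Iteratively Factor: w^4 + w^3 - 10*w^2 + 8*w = (w - 1)*(w^3 + 2*w^2 - 8*w) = (w - 2)*(w - 1)*(w^2 + 4*w) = w*(w - 2)*(w - 1)*(w + 4)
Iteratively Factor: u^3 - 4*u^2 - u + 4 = (u + 1)*(u^2 - 5*u + 4) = (u - 1)*(u + 1)*(u - 4)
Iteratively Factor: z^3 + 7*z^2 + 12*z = (z)*(z^2 + 7*z + 12) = z*(z + 3)*(z + 4)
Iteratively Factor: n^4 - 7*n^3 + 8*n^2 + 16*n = (n - 4)*(n^3 - 3*n^2 - 4*n) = n*(n - 4)*(n^2 - 3*n - 4) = n*(n - 4)*(n + 1)*(n - 4)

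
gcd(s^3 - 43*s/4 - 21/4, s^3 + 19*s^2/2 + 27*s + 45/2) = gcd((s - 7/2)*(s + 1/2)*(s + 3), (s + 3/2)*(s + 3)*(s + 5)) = s + 3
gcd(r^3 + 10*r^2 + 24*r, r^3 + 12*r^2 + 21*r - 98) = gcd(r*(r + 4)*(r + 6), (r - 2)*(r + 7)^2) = 1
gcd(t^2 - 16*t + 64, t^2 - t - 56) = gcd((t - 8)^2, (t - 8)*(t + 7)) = t - 8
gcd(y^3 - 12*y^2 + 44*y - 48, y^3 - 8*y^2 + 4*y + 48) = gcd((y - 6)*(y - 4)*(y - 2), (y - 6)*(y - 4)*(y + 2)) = y^2 - 10*y + 24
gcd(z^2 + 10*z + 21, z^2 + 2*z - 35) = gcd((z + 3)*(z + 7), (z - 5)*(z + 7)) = z + 7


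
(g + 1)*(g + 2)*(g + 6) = g^3 + 9*g^2 + 20*g + 12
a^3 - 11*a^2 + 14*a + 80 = (a - 8)*(a - 5)*(a + 2)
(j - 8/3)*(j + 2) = j^2 - 2*j/3 - 16/3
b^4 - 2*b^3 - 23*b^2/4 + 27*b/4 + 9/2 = (b - 3)*(b - 3/2)*(b + 1/2)*(b + 2)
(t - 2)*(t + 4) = t^2 + 2*t - 8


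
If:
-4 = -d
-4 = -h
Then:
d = 4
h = 4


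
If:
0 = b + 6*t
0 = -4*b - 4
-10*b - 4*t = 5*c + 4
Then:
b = -1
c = 16/15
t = 1/6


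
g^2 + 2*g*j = g*(g + 2*j)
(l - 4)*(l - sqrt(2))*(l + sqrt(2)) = l^3 - 4*l^2 - 2*l + 8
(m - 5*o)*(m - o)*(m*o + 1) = m^3*o - 6*m^2*o^2 + m^2 + 5*m*o^3 - 6*m*o + 5*o^2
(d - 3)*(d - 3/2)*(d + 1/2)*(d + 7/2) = d^4 - d^3/2 - 47*d^2/4 + 81*d/8 + 63/8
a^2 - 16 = (a - 4)*(a + 4)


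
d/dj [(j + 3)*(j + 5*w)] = 2*j + 5*w + 3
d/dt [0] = 0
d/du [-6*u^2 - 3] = -12*u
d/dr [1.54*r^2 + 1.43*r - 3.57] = 3.08*r + 1.43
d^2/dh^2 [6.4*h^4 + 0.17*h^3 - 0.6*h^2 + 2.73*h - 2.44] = 76.8*h^2 + 1.02*h - 1.2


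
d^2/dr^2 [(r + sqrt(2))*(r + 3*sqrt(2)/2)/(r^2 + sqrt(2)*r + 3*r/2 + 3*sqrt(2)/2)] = 24*(-r^3 + sqrt(2)*r^3 - 3*sqrt(2)*r^2 + 6*r^2 - 6*r + 6*sqrt(2)*r - 2*sqrt(2) + 4)/(8*r^6 + 24*sqrt(2)*r^5 + 36*r^5 + 102*r^4 + 108*sqrt(2)*r^4 + 243*r^3 + 178*sqrt(2)*r^3 + 153*sqrt(2)*r^2 + 324*r^2 + 108*sqrt(2)*r + 162*r + 54*sqrt(2))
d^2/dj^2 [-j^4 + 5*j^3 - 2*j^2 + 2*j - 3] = -12*j^2 + 30*j - 4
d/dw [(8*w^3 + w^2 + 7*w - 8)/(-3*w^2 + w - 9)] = (-24*w^4 + 16*w^3 - 194*w^2 - 66*w - 55)/(9*w^4 - 6*w^3 + 55*w^2 - 18*w + 81)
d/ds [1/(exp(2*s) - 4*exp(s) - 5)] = 2*(2 - exp(s))*exp(s)/(-exp(2*s) + 4*exp(s) + 5)^2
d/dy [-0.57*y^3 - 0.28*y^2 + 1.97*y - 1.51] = -1.71*y^2 - 0.56*y + 1.97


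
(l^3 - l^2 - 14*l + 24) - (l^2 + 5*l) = l^3 - 2*l^2 - 19*l + 24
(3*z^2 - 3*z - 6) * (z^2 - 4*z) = 3*z^4 - 15*z^3 + 6*z^2 + 24*z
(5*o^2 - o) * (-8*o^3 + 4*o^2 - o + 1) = -40*o^5 + 28*o^4 - 9*o^3 + 6*o^2 - o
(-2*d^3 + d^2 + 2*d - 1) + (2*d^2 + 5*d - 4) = -2*d^3 + 3*d^2 + 7*d - 5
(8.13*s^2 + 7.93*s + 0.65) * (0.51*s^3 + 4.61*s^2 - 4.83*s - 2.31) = 4.1463*s^5 + 41.5236*s^4 - 2.37910000000001*s^3 - 54.0857*s^2 - 21.4578*s - 1.5015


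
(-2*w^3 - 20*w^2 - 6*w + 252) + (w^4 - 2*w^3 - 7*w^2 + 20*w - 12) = w^4 - 4*w^3 - 27*w^2 + 14*w + 240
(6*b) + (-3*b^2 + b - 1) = -3*b^2 + 7*b - 1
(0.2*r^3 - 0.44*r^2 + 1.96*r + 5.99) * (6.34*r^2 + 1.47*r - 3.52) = 1.268*r^5 - 2.4956*r^4 + 11.0756*r^3 + 42.4066*r^2 + 1.9061*r - 21.0848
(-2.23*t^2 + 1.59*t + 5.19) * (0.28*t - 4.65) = -0.6244*t^3 + 10.8147*t^2 - 5.9403*t - 24.1335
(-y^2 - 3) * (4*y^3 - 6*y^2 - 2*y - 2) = -4*y^5 + 6*y^4 - 10*y^3 + 20*y^2 + 6*y + 6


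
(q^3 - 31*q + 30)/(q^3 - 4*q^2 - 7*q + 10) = (q + 6)/(q + 2)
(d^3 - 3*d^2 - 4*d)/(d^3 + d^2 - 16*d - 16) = d/(d + 4)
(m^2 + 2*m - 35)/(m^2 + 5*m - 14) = (m - 5)/(m - 2)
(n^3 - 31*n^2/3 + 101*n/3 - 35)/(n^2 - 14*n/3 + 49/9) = 3*(n^2 - 8*n + 15)/(3*n - 7)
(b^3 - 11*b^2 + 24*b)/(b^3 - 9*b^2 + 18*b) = (b - 8)/(b - 6)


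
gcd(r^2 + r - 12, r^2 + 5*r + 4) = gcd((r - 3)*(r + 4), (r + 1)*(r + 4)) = r + 4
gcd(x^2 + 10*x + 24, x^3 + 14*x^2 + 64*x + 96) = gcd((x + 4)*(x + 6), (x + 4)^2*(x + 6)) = x^2 + 10*x + 24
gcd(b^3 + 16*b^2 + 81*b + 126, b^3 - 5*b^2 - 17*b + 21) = b + 3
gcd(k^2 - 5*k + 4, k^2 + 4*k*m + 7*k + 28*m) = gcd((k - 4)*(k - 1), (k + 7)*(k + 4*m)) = 1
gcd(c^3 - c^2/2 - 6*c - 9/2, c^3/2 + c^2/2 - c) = 1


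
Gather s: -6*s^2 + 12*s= -6*s^2 + 12*s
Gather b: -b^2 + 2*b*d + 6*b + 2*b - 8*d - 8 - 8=-b^2 + b*(2*d + 8) - 8*d - 16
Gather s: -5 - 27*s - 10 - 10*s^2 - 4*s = -10*s^2 - 31*s - 15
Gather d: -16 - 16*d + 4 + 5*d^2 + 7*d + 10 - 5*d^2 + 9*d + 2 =0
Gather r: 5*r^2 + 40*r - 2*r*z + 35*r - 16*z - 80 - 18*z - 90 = 5*r^2 + r*(75 - 2*z) - 34*z - 170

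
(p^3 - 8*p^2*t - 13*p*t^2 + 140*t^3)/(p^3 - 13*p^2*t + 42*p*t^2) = (p^2 - p*t - 20*t^2)/(p*(p - 6*t))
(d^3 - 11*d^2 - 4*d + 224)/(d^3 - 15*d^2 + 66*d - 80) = (d^2 - 3*d - 28)/(d^2 - 7*d + 10)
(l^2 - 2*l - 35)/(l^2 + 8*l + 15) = (l - 7)/(l + 3)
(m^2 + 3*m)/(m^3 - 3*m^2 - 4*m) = (m + 3)/(m^2 - 3*m - 4)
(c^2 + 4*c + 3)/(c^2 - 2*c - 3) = (c + 3)/(c - 3)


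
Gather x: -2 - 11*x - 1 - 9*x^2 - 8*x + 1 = -9*x^2 - 19*x - 2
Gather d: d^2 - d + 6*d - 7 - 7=d^2 + 5*d - 14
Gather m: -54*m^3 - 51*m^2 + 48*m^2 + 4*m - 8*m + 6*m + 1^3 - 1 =-54*m^3 - 3*m^2 + 2*m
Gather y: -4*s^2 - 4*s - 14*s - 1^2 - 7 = -4*s^2 - 18*s - 8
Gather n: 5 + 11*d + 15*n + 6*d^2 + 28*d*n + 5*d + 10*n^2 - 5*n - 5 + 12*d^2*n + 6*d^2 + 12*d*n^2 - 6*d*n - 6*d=12*d^2 + 10*d + n^2*(12*d + 10) + n*(12*d^2 + 22*d + 10)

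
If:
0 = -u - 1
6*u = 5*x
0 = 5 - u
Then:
No Solution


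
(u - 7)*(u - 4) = u^2 - 11*u + 28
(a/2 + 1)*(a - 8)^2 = a^3/2 - 7*a^2 + 16*a + 64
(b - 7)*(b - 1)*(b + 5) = b^3 - 3*b^2 - 33*b + 35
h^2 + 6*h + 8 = (h + 2)*(h + 4)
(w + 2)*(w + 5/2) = w^2 + 9*w/2 + 5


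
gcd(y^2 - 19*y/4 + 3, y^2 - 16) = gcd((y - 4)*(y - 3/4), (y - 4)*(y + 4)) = y - 4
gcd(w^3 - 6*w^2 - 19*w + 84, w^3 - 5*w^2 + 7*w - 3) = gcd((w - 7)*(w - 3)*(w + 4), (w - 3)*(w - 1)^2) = w - 3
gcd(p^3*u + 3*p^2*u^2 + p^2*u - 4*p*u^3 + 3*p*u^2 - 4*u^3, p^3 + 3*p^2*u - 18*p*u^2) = 1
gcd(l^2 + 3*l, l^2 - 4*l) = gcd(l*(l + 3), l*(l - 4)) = l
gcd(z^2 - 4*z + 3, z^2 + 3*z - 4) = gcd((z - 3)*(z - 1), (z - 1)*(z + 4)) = z - 1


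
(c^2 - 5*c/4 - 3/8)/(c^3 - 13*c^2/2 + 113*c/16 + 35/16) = 2*(2*c - 3)/(4*c^2 - 27*c + 35)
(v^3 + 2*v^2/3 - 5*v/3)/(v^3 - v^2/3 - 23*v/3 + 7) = v*(3*v + 5)/(3*v^2 + 2*v - 21)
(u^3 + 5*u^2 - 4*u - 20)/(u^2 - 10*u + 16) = (u^2 + 7*u + 10)/(u - 8)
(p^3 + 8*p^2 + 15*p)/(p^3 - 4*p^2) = (p^2 + 8*p + 15)/(p*(p - 4))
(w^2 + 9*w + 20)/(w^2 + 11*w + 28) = (w + 5)/(w + 7)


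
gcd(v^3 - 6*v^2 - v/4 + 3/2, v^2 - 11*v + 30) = v - 6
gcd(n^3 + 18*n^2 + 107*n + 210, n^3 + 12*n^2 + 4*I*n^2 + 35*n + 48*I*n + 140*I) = n^2 + 12*n + 35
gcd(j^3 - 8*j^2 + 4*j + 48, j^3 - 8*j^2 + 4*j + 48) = j^3 - 8*j^2 + 4*j + 48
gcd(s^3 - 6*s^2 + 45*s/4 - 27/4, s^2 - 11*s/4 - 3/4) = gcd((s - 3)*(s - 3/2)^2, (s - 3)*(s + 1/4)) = s - 3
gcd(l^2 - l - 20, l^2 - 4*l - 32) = l + 4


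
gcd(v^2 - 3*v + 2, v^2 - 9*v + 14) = v - 2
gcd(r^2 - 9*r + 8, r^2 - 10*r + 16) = r - 8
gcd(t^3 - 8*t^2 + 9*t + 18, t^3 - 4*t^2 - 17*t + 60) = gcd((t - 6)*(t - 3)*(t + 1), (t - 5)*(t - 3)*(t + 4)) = t - 3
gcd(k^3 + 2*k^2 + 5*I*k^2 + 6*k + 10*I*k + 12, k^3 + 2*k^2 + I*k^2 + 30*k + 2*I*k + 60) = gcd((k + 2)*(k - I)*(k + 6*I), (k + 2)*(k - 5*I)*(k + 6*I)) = k^2 + k*(2 + 6*I) + 12*I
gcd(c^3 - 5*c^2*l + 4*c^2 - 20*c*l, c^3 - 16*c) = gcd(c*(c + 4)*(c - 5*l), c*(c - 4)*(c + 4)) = c^2 + 4*c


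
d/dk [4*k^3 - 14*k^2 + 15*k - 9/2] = 12*k^2 - 28*k + 15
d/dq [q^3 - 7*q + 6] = 3*q^2 - 7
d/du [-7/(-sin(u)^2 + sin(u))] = 7*(-2/tan(u) + cos(u)/sin(u)^2)/(sin(u) - 1)^2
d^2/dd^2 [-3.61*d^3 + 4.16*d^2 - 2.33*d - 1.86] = 8.32 - 21.66*d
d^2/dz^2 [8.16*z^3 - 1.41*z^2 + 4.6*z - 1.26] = 48.96*z - 2.82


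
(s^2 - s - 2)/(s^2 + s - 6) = (s + 1)/(s + 3)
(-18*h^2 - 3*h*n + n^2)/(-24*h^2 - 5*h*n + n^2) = (6*h - n)/(8*h - n)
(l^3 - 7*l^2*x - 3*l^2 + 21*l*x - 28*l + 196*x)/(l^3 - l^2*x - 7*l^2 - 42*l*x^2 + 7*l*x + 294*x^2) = (l + 4)/(l + 6*x)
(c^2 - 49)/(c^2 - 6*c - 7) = (c + 7)/(c + 1)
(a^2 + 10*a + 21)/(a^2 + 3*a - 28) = (a + 3)/(a - 4)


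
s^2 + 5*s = s*(s + 5)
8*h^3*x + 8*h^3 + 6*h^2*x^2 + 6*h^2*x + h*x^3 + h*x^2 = (2*h + x)*(4*h + x)*(h*x + h)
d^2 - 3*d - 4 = (d - 4)*(d + 1)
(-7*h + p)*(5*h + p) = -35*h^2 - 2*h*p + p^2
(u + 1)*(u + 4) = u^2 + 5*u + 4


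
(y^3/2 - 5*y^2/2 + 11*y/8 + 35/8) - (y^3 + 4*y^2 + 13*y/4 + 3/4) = -y^3/2 - 13*y^2/2 - 15*y/8 + 29/8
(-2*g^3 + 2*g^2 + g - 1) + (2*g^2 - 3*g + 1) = -2*g^3 + 4*g^2 - 2*g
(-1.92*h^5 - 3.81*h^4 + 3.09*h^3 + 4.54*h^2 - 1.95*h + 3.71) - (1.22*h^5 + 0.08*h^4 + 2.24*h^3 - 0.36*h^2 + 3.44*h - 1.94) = -3.14*h^5 - 3.89*h^4 + 0.85*h^3 + 4.9*h^2 - 5.39*h + 5.65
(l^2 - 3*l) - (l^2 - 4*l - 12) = l + 12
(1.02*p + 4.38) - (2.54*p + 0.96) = 3.42 - 1.52*p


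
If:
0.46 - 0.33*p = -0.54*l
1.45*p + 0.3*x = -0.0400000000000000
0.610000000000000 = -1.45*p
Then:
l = -1.11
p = -0.42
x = 1.90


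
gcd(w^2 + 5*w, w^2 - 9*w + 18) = 1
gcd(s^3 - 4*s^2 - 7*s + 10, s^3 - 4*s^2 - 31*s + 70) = 1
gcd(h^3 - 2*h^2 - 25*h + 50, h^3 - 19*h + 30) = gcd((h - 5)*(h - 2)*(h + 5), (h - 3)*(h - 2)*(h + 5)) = h^2 + 3*h - 10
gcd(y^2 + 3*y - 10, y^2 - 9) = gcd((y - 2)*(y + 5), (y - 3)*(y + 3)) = 1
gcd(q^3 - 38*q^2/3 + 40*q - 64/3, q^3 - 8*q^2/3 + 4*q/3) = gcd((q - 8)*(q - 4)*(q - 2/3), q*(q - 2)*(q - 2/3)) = q - 2/3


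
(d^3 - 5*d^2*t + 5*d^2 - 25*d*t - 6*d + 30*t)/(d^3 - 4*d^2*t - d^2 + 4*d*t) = (-d^2 + 5*d*t - 6*d + 30*t)/(d*(-d + 4*t))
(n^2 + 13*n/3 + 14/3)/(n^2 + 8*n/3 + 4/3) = (3*n + 7)/(3*n + 2)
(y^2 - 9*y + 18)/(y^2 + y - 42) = (y - 3)/(y + 7)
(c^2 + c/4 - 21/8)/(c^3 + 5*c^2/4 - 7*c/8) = (2*c - 3)/(c*(2*c - 1))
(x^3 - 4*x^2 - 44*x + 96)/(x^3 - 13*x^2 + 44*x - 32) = (x^2 + 4*x - 12)/(x^2 - 5*x + 4)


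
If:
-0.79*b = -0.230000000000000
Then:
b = 0.29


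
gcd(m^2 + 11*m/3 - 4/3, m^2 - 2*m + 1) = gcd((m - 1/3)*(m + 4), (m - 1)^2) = 1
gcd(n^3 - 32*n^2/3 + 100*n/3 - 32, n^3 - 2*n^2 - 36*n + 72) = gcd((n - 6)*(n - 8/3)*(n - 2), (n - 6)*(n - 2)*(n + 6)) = n^2 - 8*n + 12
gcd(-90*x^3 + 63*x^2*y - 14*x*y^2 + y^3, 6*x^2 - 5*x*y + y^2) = 3*x - y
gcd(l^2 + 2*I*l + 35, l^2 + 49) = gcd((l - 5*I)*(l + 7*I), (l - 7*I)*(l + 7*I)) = l + 7*I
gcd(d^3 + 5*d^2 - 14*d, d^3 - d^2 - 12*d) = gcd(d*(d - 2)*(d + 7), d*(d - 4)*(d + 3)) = d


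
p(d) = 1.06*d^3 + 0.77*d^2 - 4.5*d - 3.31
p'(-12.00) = 434.94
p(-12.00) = -1670.11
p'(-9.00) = 239.22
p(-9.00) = -673.18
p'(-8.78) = 227.12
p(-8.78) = -621.89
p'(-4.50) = 52.96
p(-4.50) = -64.06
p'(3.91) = 50.14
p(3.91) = 54.23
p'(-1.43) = -0.20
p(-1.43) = 1.60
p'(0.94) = -0.24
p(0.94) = -5.98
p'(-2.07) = 5.94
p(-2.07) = -0.10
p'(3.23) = 33.65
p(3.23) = 25.91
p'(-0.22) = -4.68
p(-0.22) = -2.29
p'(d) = 3.18*d^2 + 1.54*d - 4.5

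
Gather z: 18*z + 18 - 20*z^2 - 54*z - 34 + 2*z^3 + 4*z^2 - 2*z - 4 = 2*z^3 - 16*z^2 - 38*z - 20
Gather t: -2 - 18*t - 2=-18*t - 4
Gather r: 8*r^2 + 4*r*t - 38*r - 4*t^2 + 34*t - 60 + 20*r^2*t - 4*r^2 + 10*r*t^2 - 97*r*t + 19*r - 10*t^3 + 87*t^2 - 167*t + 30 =r^2*(20*t + 4) + r*(10*t^2 - 93*t - 19) - 10*t^3 + 83*t^2 - 133*t - 30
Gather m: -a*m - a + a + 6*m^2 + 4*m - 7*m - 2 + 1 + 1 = 6*m^2 + m*(-a - 3)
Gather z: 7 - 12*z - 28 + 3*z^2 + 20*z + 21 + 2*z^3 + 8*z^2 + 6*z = 2*z^3 + 11*z^2 + 14*z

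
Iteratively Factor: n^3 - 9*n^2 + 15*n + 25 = (n - 5)*(n^2 - 4*n - 5) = (n - 5)*(n + 1)*(n - 5)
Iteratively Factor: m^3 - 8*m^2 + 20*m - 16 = (m - 2)*(m^2 - 6*m + 8) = (m - 4)*(m - 2)*(m - 2)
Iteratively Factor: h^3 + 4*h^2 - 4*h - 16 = (h + 2)*(h^2 + 2*h - 8) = (h + 2)*(h + 4)*(h - 2)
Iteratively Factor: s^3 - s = (s)*(s^2 - 1) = s*(s + 1)*(s - 1)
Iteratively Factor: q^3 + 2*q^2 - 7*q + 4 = (q - 1)*(q^2 + 3*q - 4) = (q - 1)^2*(q + 4)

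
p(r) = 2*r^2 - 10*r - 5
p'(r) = 4*r - 10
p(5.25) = -2.38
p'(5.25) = 11.00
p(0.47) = -9.26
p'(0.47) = -8.12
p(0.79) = -11.65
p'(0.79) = -6.84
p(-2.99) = 42.78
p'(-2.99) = -21.96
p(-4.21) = 72.55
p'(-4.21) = -26.84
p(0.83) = -11.92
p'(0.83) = -6.68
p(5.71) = 3.11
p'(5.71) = 12.84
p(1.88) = -16.73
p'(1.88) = -2.48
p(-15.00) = 595.00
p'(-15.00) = -70.00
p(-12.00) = 403.00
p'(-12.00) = -58.00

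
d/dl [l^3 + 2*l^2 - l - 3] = 3*l^2 + 4*l - 1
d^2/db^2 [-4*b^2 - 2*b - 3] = -8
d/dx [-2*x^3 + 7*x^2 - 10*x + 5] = -6*x^2 + 14*x - 10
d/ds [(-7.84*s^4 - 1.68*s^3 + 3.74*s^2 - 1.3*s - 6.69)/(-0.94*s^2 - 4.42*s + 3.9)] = (14.7392*s^5 + 105.5376*s^4 - 107.4528*s^3 - 37.4088*s^2 + 16.5948*s - 34.6398)/(0.8836*s^4 + 8.3096*s^3 + 12.2044*s^2 - 34.476*s + 15.21)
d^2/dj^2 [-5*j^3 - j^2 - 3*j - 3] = -30*j - 2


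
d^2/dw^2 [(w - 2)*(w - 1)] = 2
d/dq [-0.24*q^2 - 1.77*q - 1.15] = -0.48*q - 1.77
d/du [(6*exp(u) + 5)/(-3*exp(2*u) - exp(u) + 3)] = ((6*exp(u) + 1)*(6*exp(u) + 5) - 18*exp(2*u) - 6*exp(u) + 18)*exp(u)/(3*exp(2*u) + exp(u) - 3)^2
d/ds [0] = 0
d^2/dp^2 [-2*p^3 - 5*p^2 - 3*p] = -12*p - 10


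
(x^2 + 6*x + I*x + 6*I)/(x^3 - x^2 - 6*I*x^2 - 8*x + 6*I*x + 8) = (x^2 + x*(6 + I) + 6*I)/(x^3 + x^2*(-1 - 6*I) + x*(-8 + 6*I) + 8)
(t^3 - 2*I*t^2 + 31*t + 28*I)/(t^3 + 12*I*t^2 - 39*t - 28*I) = (t - 7*I)/(t + 7*I)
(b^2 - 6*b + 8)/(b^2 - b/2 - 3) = 2*(b - 4)/(2*b + 3)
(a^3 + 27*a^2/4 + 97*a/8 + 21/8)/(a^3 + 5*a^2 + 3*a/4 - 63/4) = (4*a + 1)/(2*(2*a - 3))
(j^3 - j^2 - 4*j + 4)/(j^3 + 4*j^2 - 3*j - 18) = (j^2 + j - 2)/(j^2 + 6*j + 9)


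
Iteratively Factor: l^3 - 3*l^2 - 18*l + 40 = (l + 4)*(l^2 - 7*l + 10) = (l - 5)*(l + 4)*(l - 2)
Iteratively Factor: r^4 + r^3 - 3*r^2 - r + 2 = (r + 1)*(r^3 - 3*r + 2) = (r + 1)*(r + 2)*(r^2 - 2*r + 1) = (r - 1)*(r + 1)*(r + 2)*(r - 1)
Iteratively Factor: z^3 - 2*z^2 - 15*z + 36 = (z + 4)*(z^2 - 6*z + 9) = (z - 3)*(z + 4)*(z - 3)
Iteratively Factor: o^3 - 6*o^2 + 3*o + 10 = (o - 2)*(o^2 - 4*o - 5) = (o - 5)*(o - 2)*(o + 1)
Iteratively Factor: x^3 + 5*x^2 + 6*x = (x)*(x^2 + 5*x + 6) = x*(x + 3)*(x + 2)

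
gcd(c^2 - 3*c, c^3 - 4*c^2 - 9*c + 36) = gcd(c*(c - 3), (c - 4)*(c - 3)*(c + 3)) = c - 3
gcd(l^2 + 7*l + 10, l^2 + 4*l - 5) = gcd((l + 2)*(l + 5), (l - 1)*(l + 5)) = l + 5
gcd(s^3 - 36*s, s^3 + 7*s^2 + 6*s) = s^2 + 6*s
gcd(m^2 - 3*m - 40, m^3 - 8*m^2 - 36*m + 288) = m - 8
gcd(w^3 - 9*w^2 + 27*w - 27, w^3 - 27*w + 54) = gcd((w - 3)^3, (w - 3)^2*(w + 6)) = w^2 - 6*w + 9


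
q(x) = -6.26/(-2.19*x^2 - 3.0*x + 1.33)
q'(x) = -6.26*(4.38*x + 3.0)/(-2.19*x^2 - 3.0*x + 1.33)^2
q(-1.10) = -3.16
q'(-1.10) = 2.90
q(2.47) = 0.32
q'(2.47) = -0.23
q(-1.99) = 4.56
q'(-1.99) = 18.99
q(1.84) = 0.54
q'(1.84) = -0.51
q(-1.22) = -3.62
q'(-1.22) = 4.90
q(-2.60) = 1.10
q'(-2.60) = 1.63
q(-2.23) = 2.18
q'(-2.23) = 5.14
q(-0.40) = -2.87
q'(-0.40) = -1.64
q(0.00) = -4.71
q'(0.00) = -10.62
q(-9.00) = 0.04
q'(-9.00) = 0.01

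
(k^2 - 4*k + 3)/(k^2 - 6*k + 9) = (k - 1)/(k - 3)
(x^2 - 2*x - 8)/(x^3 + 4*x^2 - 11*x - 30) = (x - 4)/(x^2 + 2*x - 15)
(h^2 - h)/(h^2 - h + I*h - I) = h/(h + I)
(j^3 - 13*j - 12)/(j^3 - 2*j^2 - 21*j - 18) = (j - 4)/(j - 6)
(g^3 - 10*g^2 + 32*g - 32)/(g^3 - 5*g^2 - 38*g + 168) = (g^2 - 6*g + 8)/(g^2 - g - 42)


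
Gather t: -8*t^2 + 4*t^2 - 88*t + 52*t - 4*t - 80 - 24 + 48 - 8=-4*t^2 - 40*t - 64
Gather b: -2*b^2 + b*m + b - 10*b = -2*b^2 + b*(m - 9)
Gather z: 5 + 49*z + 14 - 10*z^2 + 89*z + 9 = -10*z^2 + 138*z + 28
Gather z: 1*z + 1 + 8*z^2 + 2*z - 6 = 8*z^2 + 3*z - 5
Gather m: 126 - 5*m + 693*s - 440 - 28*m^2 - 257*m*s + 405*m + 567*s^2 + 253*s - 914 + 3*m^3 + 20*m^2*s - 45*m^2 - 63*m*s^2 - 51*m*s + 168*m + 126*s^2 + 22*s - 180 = 3*m^3 + m^2*(20*s - 73) + m*(-63*s^2 - 308*s + 568) + 693*s^2 + 968*s - 1408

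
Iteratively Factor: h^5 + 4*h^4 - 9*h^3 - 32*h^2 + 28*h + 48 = (h + 3)*(h^4 + h^3 - 12*h^2 + 4*h + 16) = (h + 1)*(h + 3)*(h^3 - 12*h + 16) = (h - 2)*(h + 1)*(h + 3)*(h^2 + 2*h - 8) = (h - 2)^2*(h + 1)*(h + 3)*(h + 4)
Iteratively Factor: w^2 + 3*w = (w + 3)*(w)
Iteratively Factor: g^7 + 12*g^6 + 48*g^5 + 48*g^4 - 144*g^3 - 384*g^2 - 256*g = (g + 2)*(g^6 + 10*g^5 + 28*g^4 - 8*g^3 - 128*g^2 - 128*g) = (g - 2)*(g + 2)*(g^5 + 12*g^4 + 52*g^3 + 96*g^2 + 64*g) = (g - 2)*(g + 2)^2*(g^4 + 10*g^3 + 32*g^2 + 32*g) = g*(g - 2)*(g + 2)^2*(g^3 + 10*g^2 + 32*g + 32) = g*(g - 2)*(g + 2)^2*(g + 4)*(g^2 + 6*g + 8) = g*(g - 2)*(g + 2)^3*(g + 4)*(g + 4)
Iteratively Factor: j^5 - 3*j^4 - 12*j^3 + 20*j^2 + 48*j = (j + 2)*(j^4 - 5*j^3 - 2*j^2 + 24*j) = j*(j + 2)*(j^3 - 5*j^2 - 2*j + 24) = j*(j - 4)*(j + 2)*(j^2 - j - 6) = j*(j - 4)*(j + 2)^2*(j - 3)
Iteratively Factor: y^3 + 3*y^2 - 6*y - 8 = (y + 1)*(y^2 + 2*y - 8) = (y - 2)*(y + 1)*(y + 4)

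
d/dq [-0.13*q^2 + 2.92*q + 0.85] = 2.92 - 0.26*q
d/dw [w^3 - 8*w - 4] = 3*w^2 - 8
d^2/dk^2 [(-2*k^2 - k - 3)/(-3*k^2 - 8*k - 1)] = 6*(-13*k^3 + 21*k^2 + 69*k + 59)/(27*k^6 + 216*k^5 + 603*k^4 + 656*k^3 + 201*k^2 + 24*k + 1)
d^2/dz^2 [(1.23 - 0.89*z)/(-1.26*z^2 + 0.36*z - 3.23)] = ((3.7404 - 6.7284*z)*(1.26*z^2 - 0.36*z + 3.23) + (0.89*z - 1.23)*(2.52*z - 0.36)*(5.04*z - 0.72))/(1.26*z^2 - 0.36*z + 3.23)^3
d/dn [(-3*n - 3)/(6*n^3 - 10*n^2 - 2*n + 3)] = 3*(12*n^3 + 8*n^2 - 20*n - 5)/(36*n^6 - 120*n^5 + 76*n^4 + 76*n^3 - 56*n^2 - 12*n + 9)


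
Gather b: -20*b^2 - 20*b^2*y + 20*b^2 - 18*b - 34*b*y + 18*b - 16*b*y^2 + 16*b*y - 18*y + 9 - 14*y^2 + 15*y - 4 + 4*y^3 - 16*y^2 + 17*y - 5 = -20*b^2*y + b*(-16*y^2 - 18*y) + 4*y^3 - 30*y^2 + 14*y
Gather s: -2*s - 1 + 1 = -2*s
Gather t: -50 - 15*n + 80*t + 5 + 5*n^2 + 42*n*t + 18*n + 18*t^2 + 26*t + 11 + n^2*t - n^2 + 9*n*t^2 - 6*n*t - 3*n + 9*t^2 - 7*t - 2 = 4*n^2 + t^2*(9*n + 27) + t*(n^2 + 36*n + 99) - 36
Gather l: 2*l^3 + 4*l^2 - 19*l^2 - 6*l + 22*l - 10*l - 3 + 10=2*l^3 - 15*l^2 + 6*l + 7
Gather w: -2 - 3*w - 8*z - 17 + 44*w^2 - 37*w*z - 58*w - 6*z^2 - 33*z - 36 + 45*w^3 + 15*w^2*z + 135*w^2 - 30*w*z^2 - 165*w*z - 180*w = 45*w^3 + w^2*(15*z + 179) + w*(-30*z^2 - 202*z - 241) - 6*z^2 - 41*z - 55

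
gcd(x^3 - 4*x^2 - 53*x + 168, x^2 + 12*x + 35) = x + 7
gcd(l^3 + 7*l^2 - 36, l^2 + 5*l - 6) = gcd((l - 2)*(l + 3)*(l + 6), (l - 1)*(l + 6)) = l + 6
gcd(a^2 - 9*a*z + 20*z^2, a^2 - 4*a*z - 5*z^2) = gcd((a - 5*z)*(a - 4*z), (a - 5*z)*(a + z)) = -a + 5*z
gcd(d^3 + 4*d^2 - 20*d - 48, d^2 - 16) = d - 4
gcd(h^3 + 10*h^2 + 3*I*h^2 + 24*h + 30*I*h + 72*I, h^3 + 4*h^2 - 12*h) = h + 6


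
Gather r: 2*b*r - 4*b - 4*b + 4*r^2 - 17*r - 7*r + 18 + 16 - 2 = -8*b + 4*r^2 + r*(2*b - 24) + 32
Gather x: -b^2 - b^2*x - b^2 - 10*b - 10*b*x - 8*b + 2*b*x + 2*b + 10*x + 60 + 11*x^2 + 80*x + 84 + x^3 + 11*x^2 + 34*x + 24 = -2*b^2 - 16*b + x^3 + 22*x^2 + x*(-b^2 - 8*b + 124) + 168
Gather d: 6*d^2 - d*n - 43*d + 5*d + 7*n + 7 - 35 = 6*d^2 + d*(-n - 38) + 7*n - 28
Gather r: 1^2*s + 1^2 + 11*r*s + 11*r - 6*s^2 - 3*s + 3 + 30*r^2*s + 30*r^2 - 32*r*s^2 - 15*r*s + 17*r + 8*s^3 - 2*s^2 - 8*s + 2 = r^2*(30*s + 30) + r*(-32*s^2 - 4*s + 28) + 8*s^3 - 8*s^2 - 10*s + 6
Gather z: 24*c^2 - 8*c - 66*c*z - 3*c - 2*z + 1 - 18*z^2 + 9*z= 24*c^2 - 11*c - 18*z^2 + z*(7 - 66*c) + 1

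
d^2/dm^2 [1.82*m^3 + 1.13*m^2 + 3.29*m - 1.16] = 10.92*m + 2.26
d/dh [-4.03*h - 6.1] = -4.03000000000000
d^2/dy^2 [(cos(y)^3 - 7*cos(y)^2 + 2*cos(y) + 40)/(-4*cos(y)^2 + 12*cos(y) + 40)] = cos(y)/4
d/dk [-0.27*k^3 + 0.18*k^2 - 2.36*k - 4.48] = -0.81*k^2 + 0.36*k - 2.36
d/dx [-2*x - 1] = -2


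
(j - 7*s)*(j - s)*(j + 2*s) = j^3 - 6*j^2*s - 9*j*s^2 + 14*s^3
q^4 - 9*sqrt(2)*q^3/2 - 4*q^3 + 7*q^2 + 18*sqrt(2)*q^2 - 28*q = q*(q - 4)*(q - 7*sqrt(2)/2)*(q - sqrt(2))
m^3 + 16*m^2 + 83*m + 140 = (m + 4)*(m + 5)*(m + 7)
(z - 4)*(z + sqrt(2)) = z^2 - 4*z + sqrt(2)*z - 4*sqrt(2)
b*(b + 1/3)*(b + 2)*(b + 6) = b^4 + 25*b^3/3 + 44*b^2/3 + 4*b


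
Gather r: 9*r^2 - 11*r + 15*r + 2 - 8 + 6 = 9*r^2 + 4*r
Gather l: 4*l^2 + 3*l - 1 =4*l^2 + 3*l - 1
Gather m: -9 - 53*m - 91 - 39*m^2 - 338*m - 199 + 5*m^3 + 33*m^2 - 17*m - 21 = 5*m^3 - 6*m^2 - 408*m - 320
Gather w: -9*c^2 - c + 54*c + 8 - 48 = -9*c^2 + 53*c - 40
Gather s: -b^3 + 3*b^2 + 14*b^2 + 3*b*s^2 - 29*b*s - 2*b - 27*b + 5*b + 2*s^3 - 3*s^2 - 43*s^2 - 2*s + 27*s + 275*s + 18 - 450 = -b^3 + 17*b^2 - 24*b + 2*s^3 + s^2*(3*b - 46) + s*(300 - 29*b) - 432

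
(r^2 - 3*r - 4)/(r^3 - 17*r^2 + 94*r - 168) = (r + 1)/(r^2 - 13*r + 42)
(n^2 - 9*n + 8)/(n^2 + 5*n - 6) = (n - 8)/(n + 6)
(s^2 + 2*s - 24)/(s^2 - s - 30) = (-s^2 - 2*s + 24)/(-s^2 + s + 30)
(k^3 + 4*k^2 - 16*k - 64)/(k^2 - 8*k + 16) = (k^2 + 8*k + 16)/(k - 4)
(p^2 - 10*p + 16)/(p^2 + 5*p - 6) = (p^2 - 10*p + 16)/(p^2 + 5*p - 6)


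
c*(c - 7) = c^2 - 7*c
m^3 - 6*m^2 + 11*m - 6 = (m - 3)*(m - 2)*(m - 1)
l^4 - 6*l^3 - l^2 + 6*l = l*(l - 6)*(l - 1)*(l + 1)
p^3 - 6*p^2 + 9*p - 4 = (p - 4)*(p - 1)^2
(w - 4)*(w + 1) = w^2 - 3*w - 4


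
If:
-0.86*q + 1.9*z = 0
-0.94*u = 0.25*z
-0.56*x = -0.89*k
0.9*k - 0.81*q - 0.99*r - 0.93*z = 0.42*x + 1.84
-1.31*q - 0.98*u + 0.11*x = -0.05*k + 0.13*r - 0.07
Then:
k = 11.7166293674116*z - 1.60386204335515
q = 2.2093023255814*z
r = 0.00462772141642402*z - 2.23525042937381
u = -0.265957446808511*z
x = 18.6210716732077*z - 2.54899503318943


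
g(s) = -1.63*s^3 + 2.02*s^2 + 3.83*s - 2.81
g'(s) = -4.89*s^2 + 4.04*s + 3.83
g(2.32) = -3.41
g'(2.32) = -13.12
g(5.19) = -156.39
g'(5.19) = -106.92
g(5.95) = -251.86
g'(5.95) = -145.25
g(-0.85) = -3.61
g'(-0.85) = -3.14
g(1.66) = 1.66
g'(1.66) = -2.94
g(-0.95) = -3.23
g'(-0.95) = -4.42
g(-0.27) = -3.66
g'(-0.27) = 2.38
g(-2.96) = 45.82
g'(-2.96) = -50.97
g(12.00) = -2482.61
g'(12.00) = -651.85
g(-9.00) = 1314.61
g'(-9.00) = -428.62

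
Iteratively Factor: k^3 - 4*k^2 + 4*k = (k - 2)*(k^2 - 2*k) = k*(k - 2)*(k - 2)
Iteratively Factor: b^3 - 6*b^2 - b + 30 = (b - 3)*(b^2 - 3*b - 10) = (b - 5)*(b - 3)*(b + 2)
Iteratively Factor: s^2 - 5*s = (s)*(s - 5)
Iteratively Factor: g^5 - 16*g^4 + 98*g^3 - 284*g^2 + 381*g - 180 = (g - 3)*(g^4 - 13*g^3 + 59*g^2 - 107*g + 60) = (g - 3)*(g - 1)*(g^3 - 12*g^2 + 47*g - 60) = (g - 5)*(g - 3)*(g - 1)*(g^2 - 7*g + 12) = (g - 5)*(g - 4)*(g - 3)*(g - 1)*(g - 3)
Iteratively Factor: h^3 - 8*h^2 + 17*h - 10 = (h - 1)*(h^2 - 7*h + 10) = (h - 5)*(h - 1)*(h - 2)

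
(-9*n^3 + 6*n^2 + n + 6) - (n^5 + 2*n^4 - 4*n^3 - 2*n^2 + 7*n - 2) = -n^5 - 2*n^4 - 5*n^3 + 8*n^2 - 6*n + 8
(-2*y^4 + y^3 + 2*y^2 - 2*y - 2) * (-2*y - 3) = 4*y^5 + 4*y^4 - 7*y^3 - 2*y^2 + 10*y + 6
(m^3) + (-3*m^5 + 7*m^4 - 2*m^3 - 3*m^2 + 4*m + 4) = -3*m^5 + 7*m^4 - m^3 - 3*m^2 + 4*m + 4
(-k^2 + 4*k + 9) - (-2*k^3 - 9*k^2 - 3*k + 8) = 2*k^3 + 8*k^2 + 7*k + 1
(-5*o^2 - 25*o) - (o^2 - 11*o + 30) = -6*o^2 - 14*o - 30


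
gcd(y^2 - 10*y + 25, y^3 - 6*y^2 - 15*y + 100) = y^2 - 10*y + 25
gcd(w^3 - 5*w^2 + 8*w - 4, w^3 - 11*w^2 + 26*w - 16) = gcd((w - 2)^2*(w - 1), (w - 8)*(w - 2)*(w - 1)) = w^2 - 3*w + 2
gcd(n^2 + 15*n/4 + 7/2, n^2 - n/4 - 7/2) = n + 7/4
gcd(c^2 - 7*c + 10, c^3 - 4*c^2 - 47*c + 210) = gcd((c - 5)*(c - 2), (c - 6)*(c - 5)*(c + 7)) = c - 5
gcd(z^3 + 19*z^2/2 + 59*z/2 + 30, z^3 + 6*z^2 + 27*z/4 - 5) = z^2 + 13*z/2 + 10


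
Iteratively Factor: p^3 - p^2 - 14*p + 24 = (p - 2)*(p^2 + p - 12) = (p - 3)*(p - 2)*(p + 4)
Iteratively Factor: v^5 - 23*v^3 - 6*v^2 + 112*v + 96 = (v + 1)*(v^4 - v^3 - 22*v^2 + 16*v + 96) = (v - 3)*(v + 1)*(v^3 + 2*v^2 - 16*v - 32) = (v - 4)*(v - 3)*(v + 1)*(v^2 + 6*v + 8) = (v - 4)*(v - 3)*(v + 1)*(v + 4)*(v + 2)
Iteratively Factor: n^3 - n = (n + 1)*(n^2 - n) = (n - 1)*(n + 1)*(n)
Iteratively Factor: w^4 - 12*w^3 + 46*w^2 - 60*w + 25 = (w - 5)*(w^3 - 7*w^2 + 11*w - 5) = (w - 5)*(w - 1)*(w^2 - 6*w + 5) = (w - 5)^2*(w - 1)*(w - 1)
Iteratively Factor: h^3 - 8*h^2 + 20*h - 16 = (h - 4)*(h^2 - 4*h + 4) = (h - 4)*(h - 2)*(h - 2)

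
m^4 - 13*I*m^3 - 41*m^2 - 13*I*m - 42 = (m - 7*I)*(m - 6*I)*(m - I)*(m + I)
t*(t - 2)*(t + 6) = t^3 + 4*t^2 - 12*t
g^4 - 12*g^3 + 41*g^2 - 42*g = g*(g - 7)*(g - 3)*(g - 2)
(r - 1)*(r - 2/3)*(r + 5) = r^3 + 10*r^2/3 - 23*r/3 + 10/3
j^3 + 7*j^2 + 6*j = j*(j + 1)*(j + 6)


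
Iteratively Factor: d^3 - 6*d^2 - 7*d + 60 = (d + 3)*(d^2 - 9*d + 20) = (d - 4)*(d + 3)*(d - 5)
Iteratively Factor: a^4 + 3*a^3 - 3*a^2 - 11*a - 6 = (a - 2)*(a^3 + 5*a^2 + 7*a + 3) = (a - 2)*(a + 1)*(a^2 + 4*a + 3) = (a - 2)*(a + 1)*(a + 3)*(a + 1)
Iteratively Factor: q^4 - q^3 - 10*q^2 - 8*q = (q + 2)*(q^3 - 3*q^2 - 4*q) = (q - 4)*(q + 2)*(q^2 + q) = q*(q - 4)*(q + 2)*(q + 1)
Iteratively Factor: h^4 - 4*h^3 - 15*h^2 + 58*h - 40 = (h - 1)*(h^3 - 3*h^2 - 18*h + 40) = (h - 1)*(h + 4)*(h^2 - 7*h + 10) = (h - 2)*(h - 1)*(h + 4)*(h - 5)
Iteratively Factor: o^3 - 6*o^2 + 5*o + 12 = (o + 1)*(o^2 - 7*o + 12) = (o - 4)*(o + 1)*(o - 3)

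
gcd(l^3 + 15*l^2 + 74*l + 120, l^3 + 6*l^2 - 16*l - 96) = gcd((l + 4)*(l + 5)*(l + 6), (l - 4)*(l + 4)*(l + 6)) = l^2 + 10*l + 24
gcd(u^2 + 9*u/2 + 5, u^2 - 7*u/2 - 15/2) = 1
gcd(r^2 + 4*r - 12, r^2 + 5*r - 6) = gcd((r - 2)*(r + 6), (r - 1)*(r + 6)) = r + 6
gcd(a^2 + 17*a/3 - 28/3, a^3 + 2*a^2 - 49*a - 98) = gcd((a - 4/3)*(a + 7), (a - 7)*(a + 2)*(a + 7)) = a + 7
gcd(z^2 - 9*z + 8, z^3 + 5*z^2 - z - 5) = z - 1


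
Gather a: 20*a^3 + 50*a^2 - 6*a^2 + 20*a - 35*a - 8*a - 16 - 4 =20*a^3 + 44*a^2 - 23*a - 20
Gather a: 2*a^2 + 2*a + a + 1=2*a^2 + 3*a + 1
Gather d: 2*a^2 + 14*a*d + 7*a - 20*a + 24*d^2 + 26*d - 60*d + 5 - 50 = 2*a^2 - 13*a + 24*d^2 + d*(14*a - 34) - 45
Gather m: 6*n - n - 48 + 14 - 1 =5*n - 35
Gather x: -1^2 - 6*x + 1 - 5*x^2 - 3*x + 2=-5*x^2 - 9*x + 2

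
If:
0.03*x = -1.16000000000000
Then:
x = -38.67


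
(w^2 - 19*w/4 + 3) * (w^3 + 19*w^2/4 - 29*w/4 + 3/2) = w^5 - 429*w^3/16 + 803*w^2/16 - 231*w/8 + 9/2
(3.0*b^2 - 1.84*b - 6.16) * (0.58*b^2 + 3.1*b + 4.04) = 1.74*b^4 + 8.2328*b^3 + 2.8432*b^2 - 26.5296*b - 24.8864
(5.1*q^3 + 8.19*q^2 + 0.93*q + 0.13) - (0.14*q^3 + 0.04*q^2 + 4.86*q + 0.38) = 4.96*q^3 + 8.15*q^2 - 3.93*q - 0.25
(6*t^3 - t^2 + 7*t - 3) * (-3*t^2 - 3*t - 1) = -18*t^5 - 15*t^4 - 24*t^3 - 11*t^2 + 2*t + 3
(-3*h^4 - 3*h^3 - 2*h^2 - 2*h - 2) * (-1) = 3*h^4 + 3*h^3 + 2*h^2 + 2*h + 2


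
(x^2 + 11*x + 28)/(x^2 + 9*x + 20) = (x + 7)/(x + 5)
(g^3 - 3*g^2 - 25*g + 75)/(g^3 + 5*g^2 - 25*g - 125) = (g - 3)/(g + 5)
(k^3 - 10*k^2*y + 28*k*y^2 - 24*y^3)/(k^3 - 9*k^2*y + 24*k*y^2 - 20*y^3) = (-k + 6*y)/(-k + 5*y)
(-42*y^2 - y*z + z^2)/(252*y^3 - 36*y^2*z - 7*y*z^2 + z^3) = -1/(6*y - z)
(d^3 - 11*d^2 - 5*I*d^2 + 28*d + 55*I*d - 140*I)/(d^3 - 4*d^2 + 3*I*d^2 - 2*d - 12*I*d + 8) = (d^2 - d*(7 + 5*I) + 35*I)/(d^2 + 3*I*d - 2)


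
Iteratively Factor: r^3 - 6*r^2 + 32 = (r - 4)*(r^2 - 2*r - 8) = (r - 4)*(r + 2)*(r - 4)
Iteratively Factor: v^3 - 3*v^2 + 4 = (v - 2)*(v^2 - v - 2) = (v - 2)*(v + 1)*(v - 2)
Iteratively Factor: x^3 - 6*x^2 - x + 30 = (x - 3)*(x^2 - 3*x - 10) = (x - 3)*(x + 2)*(x - 5)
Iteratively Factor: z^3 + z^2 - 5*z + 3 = (z + 3)*(z^2 - 2*z + 1) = (z - 1)*(z + 3)*(z - 1)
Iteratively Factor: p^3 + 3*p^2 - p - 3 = (p + 3)*(p^2 - 1) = (p + 1)*(p + 3)*(p - 1)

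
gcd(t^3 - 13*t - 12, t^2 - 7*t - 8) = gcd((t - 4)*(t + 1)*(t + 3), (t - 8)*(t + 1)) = t + 1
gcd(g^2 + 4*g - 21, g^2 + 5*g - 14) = g + 7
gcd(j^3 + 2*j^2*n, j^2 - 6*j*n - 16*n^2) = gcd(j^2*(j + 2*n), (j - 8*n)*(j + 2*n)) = j + 2*n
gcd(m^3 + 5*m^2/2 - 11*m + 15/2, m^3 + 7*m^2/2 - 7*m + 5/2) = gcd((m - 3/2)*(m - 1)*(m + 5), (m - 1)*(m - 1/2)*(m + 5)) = m^2 + 4*m - 5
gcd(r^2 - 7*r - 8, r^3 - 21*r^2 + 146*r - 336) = r - 8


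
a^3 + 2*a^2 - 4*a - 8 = (a - 2)*(a + 2)^2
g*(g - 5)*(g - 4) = g^3 - 9*g^2 + 20*g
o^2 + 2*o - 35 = (o - 5)*(o + 7)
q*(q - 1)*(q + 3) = q^3 + 2*q^2 - 3*q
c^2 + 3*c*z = c*(c + 3*z)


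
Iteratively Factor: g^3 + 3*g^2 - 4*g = (g - 1)*(g^2 + 4*g) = g*(g - 1)*(g + 4)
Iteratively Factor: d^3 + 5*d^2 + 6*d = (d + 3)*(d^2 + 2*d) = d*(d + 3)*(d + 2)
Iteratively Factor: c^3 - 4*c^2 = (c)*(c^2 - 4*c) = c^2*(c - 4)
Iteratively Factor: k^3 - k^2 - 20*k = (k)*(k^2 - k - 20) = k*(k - 5)*(k + 4)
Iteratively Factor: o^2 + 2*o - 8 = (o - 2)*(o + 4)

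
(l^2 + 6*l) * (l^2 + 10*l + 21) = l^4 + 16*l^3 + 81*l^2 + 126*l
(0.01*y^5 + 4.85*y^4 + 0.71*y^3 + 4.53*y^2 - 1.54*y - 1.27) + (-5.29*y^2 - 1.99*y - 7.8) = 0.01*y^5 + 4.85*y^4 + 0.71*y^3 - 0.76*y^2 - 3.53*y - 9.07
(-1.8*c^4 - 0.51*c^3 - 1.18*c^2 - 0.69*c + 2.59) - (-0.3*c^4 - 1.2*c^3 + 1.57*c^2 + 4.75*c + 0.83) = -1.5*c^4 + 0.69*c^3 - 2.75*c^2 - 5.44*c + 1.76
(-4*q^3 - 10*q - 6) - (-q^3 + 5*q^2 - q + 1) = -3*q^3 - 5*q^2 - 9*q - 7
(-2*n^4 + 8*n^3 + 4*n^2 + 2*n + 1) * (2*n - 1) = -4*n^5 + 18*n^4 - 1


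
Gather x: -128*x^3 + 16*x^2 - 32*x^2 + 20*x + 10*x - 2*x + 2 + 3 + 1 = -128*x^3 - 16*x^2 + 28*x + 6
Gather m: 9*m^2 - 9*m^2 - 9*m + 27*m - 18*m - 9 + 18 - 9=0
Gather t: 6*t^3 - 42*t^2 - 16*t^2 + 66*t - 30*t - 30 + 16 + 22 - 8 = 6*t^3 - 58*t^2 + 36*t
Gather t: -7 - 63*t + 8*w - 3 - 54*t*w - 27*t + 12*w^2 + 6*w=t*(-54*w - 90) + 12*w^2 + 14*w - 10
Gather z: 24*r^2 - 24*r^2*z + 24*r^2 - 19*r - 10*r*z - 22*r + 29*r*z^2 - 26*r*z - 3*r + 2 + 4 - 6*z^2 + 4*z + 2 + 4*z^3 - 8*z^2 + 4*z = 48*r^2 - 44*r + 4*z^3 + z^2*(29*r - 14) + z*(-24*r^2 - 36*r + 8) + 8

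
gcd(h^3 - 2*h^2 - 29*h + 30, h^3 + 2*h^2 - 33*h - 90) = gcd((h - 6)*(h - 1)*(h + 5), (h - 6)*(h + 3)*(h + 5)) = h^2 - h - 30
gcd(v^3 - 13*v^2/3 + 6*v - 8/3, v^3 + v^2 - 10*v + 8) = v^2 - 3*v + 2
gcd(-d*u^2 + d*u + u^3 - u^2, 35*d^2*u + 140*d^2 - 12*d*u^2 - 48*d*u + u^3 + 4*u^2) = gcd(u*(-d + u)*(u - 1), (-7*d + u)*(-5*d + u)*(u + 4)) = 1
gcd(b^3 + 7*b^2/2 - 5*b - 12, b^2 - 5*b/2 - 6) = b + 3/2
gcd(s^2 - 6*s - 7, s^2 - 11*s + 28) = s - 7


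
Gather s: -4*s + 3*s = -s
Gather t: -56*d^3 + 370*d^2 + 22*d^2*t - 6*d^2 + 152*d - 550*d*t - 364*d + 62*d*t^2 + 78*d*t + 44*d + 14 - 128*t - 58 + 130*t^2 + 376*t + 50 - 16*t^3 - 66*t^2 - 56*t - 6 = -56*d^3 + 364*d^2 - 168*d - 16*t^3 + t^2*(62*d + 64) + t*(22*d^2 - 472*d + 192)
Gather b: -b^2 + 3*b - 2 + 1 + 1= -b^2 + 3*b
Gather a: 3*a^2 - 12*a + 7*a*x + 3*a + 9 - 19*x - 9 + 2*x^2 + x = 3*a^2 + a*(7*x - 9) + 2*x^2 - 18*x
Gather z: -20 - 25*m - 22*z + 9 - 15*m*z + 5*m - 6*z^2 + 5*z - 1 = -20*m - 6*z^2 + z*(-15*m - 17) - 12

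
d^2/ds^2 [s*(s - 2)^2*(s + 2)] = 12*s^2 - 12*s - 8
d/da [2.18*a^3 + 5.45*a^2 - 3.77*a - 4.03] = 6.54*a^2 + 10.9*a - 3.77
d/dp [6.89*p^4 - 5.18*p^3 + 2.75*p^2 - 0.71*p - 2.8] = 27.56*p^3 - 15.54*p^2 + 5.5*p - 0.71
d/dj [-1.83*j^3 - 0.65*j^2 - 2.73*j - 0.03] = -5.49*j^2 - 1.3*j - 2.73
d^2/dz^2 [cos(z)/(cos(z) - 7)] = 7*(sin(z)^2 - 7*cos(z) + 1)/(cos(z) - 7)^3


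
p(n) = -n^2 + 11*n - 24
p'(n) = 11 - 2*n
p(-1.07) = -36.91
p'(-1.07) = 13.14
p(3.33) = 1.54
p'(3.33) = 4.34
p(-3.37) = -72.43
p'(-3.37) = 17.74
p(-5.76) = -120.54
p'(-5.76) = 22.52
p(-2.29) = -54.43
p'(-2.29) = 15.58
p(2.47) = -2.93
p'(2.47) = 6.06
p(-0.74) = -32.69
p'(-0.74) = 12.48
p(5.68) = 6.22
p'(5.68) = -0.36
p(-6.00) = -126.00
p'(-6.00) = 23.00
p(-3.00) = -66.00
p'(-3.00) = 17.00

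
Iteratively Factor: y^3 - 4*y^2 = (y)*(y^2 - 4*y) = y*(y - 4)*(y)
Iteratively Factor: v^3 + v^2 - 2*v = (v)*(v^2 + v - 2) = v*(v - 1)*(v + 2)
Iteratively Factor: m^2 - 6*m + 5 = (m - 5)*(m - 1)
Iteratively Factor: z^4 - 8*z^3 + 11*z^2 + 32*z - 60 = (z - 5)*(z^3 - 3*z^2 - 4*z + 12) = (z - 5)*(z + 2)*(z^2 - 5*z + 6) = (z - 5)*(z - 2)*(z + 2)*(z - 3)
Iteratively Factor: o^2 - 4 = (o - 2)*(o + 2)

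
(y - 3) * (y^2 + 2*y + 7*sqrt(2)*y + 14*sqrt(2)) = y^3 - y^2 + 7*sqrt(2)*y^2 - 7*sqrt(2)*y - 6*y - 42*sqrt(2)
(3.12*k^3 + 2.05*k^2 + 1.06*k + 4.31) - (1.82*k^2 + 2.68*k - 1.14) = 3.12*k^3 + 0.23*k^2 - 1.62*k + 5.45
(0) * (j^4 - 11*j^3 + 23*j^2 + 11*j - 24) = 0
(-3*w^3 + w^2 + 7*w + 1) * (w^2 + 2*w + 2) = -3*w^5 - 5*w^4 + 3*w^3 + 17*w^2 + 16*w + 2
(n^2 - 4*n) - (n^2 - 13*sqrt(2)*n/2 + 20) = -4*n + 13*sqrt(2)*n/2 - 20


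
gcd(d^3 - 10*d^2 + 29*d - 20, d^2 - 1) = d - 1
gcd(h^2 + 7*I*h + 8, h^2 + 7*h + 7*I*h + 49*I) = 1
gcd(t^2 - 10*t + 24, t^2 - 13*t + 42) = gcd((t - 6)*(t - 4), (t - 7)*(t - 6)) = t - 6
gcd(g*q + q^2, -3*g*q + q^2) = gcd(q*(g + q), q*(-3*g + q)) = q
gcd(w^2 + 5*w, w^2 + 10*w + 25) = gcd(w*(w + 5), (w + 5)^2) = w + 5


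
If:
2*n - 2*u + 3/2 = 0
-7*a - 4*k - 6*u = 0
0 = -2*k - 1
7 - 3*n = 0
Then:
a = -33/14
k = -1/2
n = 7/3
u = 37/12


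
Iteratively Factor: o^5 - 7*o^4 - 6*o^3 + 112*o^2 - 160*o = (o)*(o^4 - 7*o^3 - 6*o^2 + 112*o - 160) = o*(o - 2)*(o^3 - 5*o^2 - 16*o + 80) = o*(o - 4)*(o - 2)*(o^2 - o - 20) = o*(o - 4)*(o - 2)*(o + 4)*(o - 5)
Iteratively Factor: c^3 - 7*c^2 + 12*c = (c)*(c^2 - 7*c + 12) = c*(c - 3)*(c - 4)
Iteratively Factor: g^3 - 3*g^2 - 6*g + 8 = (g + 2)*(g^2 - 5*g + 4) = (g - 1)*(g + 2)*(g - 4)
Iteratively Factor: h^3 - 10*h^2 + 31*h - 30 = (h - 5)*(h^2 - 5*h + 6) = (h - 5)*(h - 2)*(h - 3)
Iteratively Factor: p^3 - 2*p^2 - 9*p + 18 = (p - 3)*(p^2 + p - 6) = (p - 3)*(p - 2)*(p + 3)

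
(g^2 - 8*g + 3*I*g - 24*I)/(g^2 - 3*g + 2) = (g^2 + g*(-8 + 3*I) - 24*I)/(g^2 - 3*g + 2)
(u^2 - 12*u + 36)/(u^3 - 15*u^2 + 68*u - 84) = (u - 6)/(u^2 - 9*u + 14)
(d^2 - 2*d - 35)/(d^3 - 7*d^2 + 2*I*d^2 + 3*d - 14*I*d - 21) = (d + 5)/(d^2 + 2*I*d + 3)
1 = 1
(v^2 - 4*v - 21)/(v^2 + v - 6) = (v - 7)/(v - 2)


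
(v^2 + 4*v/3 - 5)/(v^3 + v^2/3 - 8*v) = (3*v - 5)/(v*(3*v - 8))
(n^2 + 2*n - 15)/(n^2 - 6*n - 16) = (-n^2 - 2*n + 15)/(-n^2 + 6*n + 16)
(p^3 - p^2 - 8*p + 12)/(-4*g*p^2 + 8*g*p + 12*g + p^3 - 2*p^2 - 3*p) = (-p^3 + p^2 + 8*p - 12)/(4*g*p^2 - 8*g*p - 12*g - p^3 + 2*p^2 + 3*p)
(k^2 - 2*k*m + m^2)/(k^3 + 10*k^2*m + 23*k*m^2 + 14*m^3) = (k^2 - 2*k*m + m^2)/(k^3 + 10*k^2*m + 23*k*m^2 + 14*m^3)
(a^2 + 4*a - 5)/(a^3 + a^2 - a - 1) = (a + 5)/(a^2 + 2*a + 1)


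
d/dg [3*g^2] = 6*g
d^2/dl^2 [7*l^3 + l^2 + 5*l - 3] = 42*l + 2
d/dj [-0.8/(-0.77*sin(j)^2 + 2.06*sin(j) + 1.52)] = (1.648 - 1.232*sin(j))*cos(j)/(-0.77*sin(j)^2 + 2.06*sin(j) + 1.52)^2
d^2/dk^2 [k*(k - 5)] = 2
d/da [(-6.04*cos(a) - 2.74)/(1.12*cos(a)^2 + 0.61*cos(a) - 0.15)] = (6.7648*sin(a)^2 - 6.1376*cos(a) - 9.3422)*sin(a)/(1.12*cos(a)^2 + 0.61*cos(a) - 0.15)^2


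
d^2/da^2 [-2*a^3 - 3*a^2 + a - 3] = -12*a - 6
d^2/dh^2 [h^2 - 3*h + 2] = 2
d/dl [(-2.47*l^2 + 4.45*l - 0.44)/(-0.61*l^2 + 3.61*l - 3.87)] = (-6.2022*l^2 + 18.581*l - 15.6331)/(0.3721*l^4 - 4.4042*l^3 + 17.7535*l^2 - 27.9414*l + 14.9769)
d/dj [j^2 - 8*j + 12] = 2*j - 8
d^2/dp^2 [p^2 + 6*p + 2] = 2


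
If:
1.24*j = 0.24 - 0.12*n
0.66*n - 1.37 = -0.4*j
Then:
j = -0.01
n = 2.08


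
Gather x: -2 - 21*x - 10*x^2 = -10*x^2 - 21*x - 2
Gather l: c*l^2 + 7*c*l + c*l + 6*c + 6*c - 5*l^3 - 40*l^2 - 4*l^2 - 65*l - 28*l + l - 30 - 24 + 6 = 12*c - 5*l^3 + l^2*(c - 44) + l*(8*c - 92) - 48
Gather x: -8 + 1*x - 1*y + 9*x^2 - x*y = 9*x^2 + x*(1 - y) - y - 8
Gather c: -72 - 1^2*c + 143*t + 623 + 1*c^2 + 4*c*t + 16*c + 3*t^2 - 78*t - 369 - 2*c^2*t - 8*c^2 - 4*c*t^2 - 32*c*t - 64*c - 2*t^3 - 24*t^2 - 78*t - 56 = c^2*(-2*t - 7) + c*(-4*t^2 - 28*t - 49) - 2*t^3 - 21*t^2 - 13*t + 126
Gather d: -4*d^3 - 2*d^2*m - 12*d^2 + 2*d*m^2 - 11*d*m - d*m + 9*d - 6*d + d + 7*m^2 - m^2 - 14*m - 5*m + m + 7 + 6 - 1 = -4*d^3 + d^2*(-2*m - 12) + d*(2*m^2 - 12*m + 4) + 6*m^2 - 18*m + 12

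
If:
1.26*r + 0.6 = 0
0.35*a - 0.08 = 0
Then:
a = 0.23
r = -0.48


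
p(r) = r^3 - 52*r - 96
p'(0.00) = -52.00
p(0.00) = -96.00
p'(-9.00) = 191.00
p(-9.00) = -357.00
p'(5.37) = 34.51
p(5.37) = -220.39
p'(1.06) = -48.63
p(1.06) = -149.93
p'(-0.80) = -50.08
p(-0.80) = -54.91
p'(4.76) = 15.97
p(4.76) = -235.67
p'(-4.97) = 22.10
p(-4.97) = 39.68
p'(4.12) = -1.08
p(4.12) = -240.31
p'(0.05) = -51.99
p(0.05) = -98.60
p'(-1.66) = -43.73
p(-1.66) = -14.25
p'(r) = 3*r^2 - 52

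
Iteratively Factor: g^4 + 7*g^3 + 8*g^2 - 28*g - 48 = (g + 2)*(g^3 + 5*g^2 - 2*g - 24) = (g + 2)*(g + 3)*(g^2 + 2*g - 8) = (g + 2)*(g + 3)*(g + 4)*(g - 2)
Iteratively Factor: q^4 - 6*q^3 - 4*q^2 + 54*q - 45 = (q - 3)*(q^3 - 3*q^2 - 13*q + 15) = (q - 3)*(q - 1)*(q^2 - 2*q - 15) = (q - 3)*(q - 1)*(q + 3)*(q - 5)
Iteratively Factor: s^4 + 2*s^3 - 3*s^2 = (s)*(s^3 + 2*s^2 - 3*s) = s^2*(s^2 + 2*s - 3) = s^2*(s + 3)*(s - 1)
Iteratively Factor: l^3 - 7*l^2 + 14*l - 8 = (l - 1)*(l^2 - 6*l + 8) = (l - 4)*(l - 1)*(l - 2)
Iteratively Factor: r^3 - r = (r)*(r^2 - 1) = r*(r - 1)*(r + 1)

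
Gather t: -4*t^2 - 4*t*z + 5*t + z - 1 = -4*t^2 + t*(5 - 4*z) + z - 1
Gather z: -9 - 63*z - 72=-63*z - 81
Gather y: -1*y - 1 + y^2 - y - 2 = y^2 - 2*y - 3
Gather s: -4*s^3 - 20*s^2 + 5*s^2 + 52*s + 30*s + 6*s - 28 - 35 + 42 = -4*s^3 - 15*s^2 + 88*s - 21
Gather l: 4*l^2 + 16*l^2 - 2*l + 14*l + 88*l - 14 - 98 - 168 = 20*l^2 + 100*l - 280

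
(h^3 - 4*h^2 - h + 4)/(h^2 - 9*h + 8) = (h^2 - 3*h - 4)/(h - 8)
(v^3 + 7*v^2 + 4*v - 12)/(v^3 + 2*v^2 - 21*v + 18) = (v + 2)/(v - 3)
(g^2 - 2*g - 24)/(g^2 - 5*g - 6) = (g + 4)/(g + 1)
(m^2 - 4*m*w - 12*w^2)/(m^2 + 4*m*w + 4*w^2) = (m - 6*w)/(m + 2*w)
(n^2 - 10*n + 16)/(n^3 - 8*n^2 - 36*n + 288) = (n - 2)/(n^2 - 36)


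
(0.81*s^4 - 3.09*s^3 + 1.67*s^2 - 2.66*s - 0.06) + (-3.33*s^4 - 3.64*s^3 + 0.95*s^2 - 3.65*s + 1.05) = -2.52*s^4 - 6.73*s^3 + 2.62*s^2 - 6.31*s + 0.99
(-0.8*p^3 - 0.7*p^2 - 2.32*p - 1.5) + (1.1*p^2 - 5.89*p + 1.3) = -0.8*p^3 + 0.4*p^2 - 8.21*p - 0.2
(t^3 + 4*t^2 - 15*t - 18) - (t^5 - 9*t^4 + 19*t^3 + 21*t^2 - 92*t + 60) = -t^5 + 9*t^4 - 18*t^3 - 17*t^2 + 77*t - 78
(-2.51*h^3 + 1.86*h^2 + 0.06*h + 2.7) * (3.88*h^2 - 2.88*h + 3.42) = -9.7388*h^5 + 14.4456*h^4 - 13.7082*h^3 + 16.6644*h^2 - 7.5708*h + 9.234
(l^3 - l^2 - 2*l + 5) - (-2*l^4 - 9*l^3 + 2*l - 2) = 2*l^4 + 10*l^3 - l^2 - 4*l + 7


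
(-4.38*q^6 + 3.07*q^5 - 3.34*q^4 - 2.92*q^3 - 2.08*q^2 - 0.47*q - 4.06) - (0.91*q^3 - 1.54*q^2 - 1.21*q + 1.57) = -4.38*q^6 + 3.07*q^5 - 3.34*q^4 - 3.83*q^3 - 0.54*q^2 + 0.74*q - 5.63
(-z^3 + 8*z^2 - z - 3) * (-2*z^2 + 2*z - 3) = 2*z^5 - 18*z^4 + 21*z^3 - 20*z^2 - 3*z + 9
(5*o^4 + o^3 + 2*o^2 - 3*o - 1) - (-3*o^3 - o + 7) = 5*o^4 + 4*o^3 + 2*o^2 - 2*o - 8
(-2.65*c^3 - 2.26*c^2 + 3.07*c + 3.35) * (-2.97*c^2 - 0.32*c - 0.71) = 7.8705*c^5 + 7.5602*c^4 - 6.5132*c^3 - 9.3273*c^2 - 3.2517*c - 2.3785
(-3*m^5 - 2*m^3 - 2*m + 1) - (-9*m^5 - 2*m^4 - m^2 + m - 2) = 6*m^5 + 2*m^4 - 2*m^3 + m^2 - 3*m + 3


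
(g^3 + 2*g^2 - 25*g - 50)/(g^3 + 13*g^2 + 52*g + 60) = (g - 5)/(g + 6)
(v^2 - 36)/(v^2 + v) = (v^2 - 36)/(v*(v + 1))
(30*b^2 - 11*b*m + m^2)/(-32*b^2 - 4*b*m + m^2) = (-30*b^2 + 11*b*m - m^2)/(32*b^2 + 4*b*m - m^2)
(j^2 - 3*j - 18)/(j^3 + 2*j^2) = (j^2 - 3*j - 18)/(j^2*(j + 2))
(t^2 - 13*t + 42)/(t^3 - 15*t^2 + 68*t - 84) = 1/(t - 2)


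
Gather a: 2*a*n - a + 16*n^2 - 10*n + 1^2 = a*(2*n - 1) + 16*n^2 - 10*n + 1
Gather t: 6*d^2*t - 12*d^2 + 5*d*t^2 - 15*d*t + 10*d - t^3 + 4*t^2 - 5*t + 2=-12*d^2 + 10*d - t^3 + t^2*(5*d + 4) + t*(6*d^2 - 15*d - 5) + 2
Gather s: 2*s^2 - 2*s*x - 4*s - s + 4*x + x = 2*s^2 + s*(-2*x - 5) + 5*x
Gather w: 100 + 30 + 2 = 132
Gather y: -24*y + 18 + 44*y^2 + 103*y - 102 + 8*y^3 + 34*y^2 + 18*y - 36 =8*y^3 + 78*y^2 + 97*y - 120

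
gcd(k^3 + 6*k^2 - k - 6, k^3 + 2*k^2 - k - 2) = k^2 - 1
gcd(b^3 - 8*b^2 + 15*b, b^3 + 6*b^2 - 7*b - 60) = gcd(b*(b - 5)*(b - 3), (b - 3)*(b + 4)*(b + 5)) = b - 3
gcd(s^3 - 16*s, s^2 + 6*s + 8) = s + 4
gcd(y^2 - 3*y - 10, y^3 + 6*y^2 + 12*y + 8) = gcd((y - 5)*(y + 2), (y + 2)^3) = y + 2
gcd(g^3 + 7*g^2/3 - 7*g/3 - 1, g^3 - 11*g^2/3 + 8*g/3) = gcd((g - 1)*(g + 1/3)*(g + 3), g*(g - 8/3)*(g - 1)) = g - 1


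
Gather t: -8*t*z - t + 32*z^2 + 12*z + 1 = t*(-8*z - 1) + 32*z^2 + 12*z + 1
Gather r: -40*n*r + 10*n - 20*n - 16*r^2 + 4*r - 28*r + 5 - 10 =-10*n - 16*r^2 + r*(-40*n - 24) - 5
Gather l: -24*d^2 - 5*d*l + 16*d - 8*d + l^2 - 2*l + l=-24*d^2 + 8*d + l^2 + l*(-5*d - 1)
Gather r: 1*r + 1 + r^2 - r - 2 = r^2 - 1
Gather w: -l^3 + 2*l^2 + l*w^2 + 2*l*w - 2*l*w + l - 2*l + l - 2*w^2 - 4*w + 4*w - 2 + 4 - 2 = -l^3 + 2*l^2 + w^2*(l - 2)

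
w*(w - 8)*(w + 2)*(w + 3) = w^4 - 3*w^3 - 34*w^2 - 48*w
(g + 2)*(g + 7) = g^2 + 9*g + 14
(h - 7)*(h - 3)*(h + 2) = h^3 - 8*h^2 + h + 42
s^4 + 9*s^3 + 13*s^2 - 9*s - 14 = (s - 1)*(s + 1)*(s + 2)*(s + 7)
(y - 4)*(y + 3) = y^2 - y - 12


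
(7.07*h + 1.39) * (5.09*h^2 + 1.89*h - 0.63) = 35.9863*h^3 + 20.4374*h^2 - 1.827*h - 0.8757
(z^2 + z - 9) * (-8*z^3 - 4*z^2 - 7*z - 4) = -8*z^5 - 12*z^4 + 61*z^3 + 25*z^2 + 59*z + 36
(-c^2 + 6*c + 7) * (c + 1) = -c^3 + 5*c^2 + 13*c + 7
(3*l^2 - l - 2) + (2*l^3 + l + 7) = 2*l^3 + 3*l^2 + 5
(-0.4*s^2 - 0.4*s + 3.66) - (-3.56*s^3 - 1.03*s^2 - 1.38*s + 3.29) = 3.56*s^3 + 0.63*s^2 + 0.98*s + 0.37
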